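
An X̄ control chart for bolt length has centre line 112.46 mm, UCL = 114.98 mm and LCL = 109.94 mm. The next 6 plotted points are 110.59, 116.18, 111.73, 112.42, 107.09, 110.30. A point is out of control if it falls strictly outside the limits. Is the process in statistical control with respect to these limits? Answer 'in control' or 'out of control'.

out of control

Compare each point to [109.94, 114.98]: sample 2 = 116.18 > UCL; sample 5 = 107.09 < LCL.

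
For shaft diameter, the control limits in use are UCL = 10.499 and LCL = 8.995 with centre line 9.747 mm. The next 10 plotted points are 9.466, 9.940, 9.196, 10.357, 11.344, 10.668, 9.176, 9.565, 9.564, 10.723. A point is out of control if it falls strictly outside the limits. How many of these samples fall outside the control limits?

3

Compare each point to [8.995, 10.499]: sample 5 = 11.344 > UCL; sample 6 = 10.668 > UCL; sample 10 = 10.723 > UCL.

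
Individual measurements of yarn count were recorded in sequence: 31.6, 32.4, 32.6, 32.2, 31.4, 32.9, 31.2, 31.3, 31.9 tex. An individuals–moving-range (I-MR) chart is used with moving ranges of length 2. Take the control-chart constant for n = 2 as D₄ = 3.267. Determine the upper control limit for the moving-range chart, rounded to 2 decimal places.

Moving ranges: 0.8, 0.2, 0.4, 0.8, 1.5, 1.7, 0.1, 0.6; M̄R̄ = 6.1000 / 8 = 0.7625
UCL_MR = D₄·M̄R̄ = 3.267 × 0.7625 = 2.4911

2.49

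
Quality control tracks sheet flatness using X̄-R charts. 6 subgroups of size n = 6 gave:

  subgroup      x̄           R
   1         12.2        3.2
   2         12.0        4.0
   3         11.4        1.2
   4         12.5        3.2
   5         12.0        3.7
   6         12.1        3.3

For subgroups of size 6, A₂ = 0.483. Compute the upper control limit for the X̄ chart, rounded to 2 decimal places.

X̄̄ = (12.2 + 12.0 + 11.4 + 12.5 + 12.0 + 12.1) / 6 = 72.2000 / 6 = 12.0333
R̄ = (3.2 + 4.0 + 1.2 + 3.2 + 3.7 + 3.3) / 6 = 18.6000 / 6 = 3.1000
UCL = X̄̄ + A₂·R̄ = 12.0333 + 0.483 × 3.1000 = 13.5306

13.53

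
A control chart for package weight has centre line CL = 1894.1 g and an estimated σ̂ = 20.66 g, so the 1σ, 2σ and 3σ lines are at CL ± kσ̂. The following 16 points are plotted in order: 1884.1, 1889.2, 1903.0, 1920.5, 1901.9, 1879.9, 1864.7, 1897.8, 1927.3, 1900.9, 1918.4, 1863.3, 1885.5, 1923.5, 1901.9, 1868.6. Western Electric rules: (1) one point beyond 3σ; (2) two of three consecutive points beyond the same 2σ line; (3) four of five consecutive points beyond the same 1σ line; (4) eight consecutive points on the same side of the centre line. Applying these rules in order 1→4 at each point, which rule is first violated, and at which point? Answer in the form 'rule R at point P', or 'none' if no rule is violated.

Zone of each point (C = within 1σ̂, B = 1σ̂–2σ̂, A = 2σ̂–3σ̂, * = beyond 3σ̂; sign = side of CL): 1:-C, 2:-C, 3:+C, 4:+B, 5:+C, 6:-C, 7:-B, 8:+C, 9:+B, 10:+C, 11:+B, 12:-B, 13:-C, 14:+B, 15:+C, 16:-B
No rule fires across all 16 points.

none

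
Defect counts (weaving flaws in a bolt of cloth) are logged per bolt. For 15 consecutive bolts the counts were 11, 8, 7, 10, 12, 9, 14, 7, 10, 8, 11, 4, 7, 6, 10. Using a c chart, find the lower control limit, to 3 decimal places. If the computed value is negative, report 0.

0.000

c̄ = (11 + 8 + 7 + 10 + 12 + 9 + 14 + 7 + 10 + 8 + 11 + 4 + 7 + 6 + 10) / 15 = 134 / 15 = 8.9333
LCL = c̄ − 3√c̄ = 8.9333 − 3 × 2.9889 = -0.0333 → 0 (cannot be negative)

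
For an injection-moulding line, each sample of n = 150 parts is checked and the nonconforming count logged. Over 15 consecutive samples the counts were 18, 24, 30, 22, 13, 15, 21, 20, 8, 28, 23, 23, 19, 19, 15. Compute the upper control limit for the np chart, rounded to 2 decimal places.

32.32

p̄ = Σdᵢ / (k·n) = 298 / (15 × 150) = 0.13244
UCL = np̄ + 3·√(np̄(1−p̄)) = 19.8667 + 3 × √(19.8667×0.86756) = 19.8667 + 3 × 4.1516 = 32.3213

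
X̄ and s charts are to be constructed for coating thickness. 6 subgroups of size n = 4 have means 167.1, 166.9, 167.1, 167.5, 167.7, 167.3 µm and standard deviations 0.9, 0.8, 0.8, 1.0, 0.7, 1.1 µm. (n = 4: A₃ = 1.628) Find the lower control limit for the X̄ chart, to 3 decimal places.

165.829

X̄̄ = (167.1 + 166.9 + 167.1 + 167.5 + 167.7 + 167.3) / 6 = 167.2667
s̄ = (0.9 + 0.8 + 0.8 + 1.0 + 0.7 + 1.1) / 6 = 0.8833
LCL = X̄̄ − A₃·s̄ = 167.2667 − 1.628 × 0.8833 = 165.8286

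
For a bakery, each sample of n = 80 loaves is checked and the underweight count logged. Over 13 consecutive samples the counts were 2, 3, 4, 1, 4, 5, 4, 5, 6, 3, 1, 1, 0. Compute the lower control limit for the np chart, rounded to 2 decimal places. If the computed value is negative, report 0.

0.00

p̄ = Σdᵢ / (k·n) = 39 / (13 × 80) = 0.03750
LCL = np̄ − 3·√(np̄(1−p̄)) = 3.0000 − 3 × 1.6993 = -2.0978 → 0 (negative, so LCL = 0)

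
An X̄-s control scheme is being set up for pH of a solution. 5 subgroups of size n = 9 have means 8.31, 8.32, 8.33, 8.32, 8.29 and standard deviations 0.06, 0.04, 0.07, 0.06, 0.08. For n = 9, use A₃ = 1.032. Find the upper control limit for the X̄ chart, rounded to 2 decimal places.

8.38

X̄̄ = (8.31 + 8.32 + 8.33 + 8.32 + 8.29) / 5 = 8.3140
s̄ = (0.06 + 0.04 + 0.07 + 0.06 + 0.08) / 5 = 0.0620
UCL = X̄̄ + A₃·s̄ = 8.3140 + 1.032 × 0.0620 = 8.3780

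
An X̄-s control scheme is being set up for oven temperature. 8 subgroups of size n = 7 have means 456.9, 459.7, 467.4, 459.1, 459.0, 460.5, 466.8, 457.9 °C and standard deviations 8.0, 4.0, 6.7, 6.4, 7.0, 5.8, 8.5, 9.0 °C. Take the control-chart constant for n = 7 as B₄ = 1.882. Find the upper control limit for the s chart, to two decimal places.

s̄ = (8.0 + 4.0 + 6.7 + 6.4 + 7.0 + 5.8 + 8.5 + 9.0) / 8 = 6.9250
UCL_s = B₄·s̄ = 1.882 × 6.9250 = 13.0328

13.03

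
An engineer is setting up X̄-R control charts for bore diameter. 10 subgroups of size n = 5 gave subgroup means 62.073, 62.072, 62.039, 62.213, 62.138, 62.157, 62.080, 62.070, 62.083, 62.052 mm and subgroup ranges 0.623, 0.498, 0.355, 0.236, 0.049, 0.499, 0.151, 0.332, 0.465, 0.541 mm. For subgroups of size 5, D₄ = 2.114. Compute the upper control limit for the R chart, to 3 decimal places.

0.793

R̄ = (0.623 + 0.498 + 0.355 + 0.236 + 0.049 + 0.499 + 0.151 + 0.332 + 0.465 + 0.541) / 10 = 3.7490 / 10 = 0.3749
UCL_R = D₄·R̄ = 2.114 × 0.3749 = 0.7925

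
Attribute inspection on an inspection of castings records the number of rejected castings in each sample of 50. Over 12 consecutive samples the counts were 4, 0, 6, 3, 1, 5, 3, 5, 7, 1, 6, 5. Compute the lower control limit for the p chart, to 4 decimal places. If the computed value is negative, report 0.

p̄ = Σdᵢ / (k·n) = 46 / (12 × 50) = 0.07667
LCL = p̄ − 3·√(p̄(1−p̄)/n) = 0.07667 − 3 × 0.03763 = -0.03621 → 0 (negative, so LCL = 0)

0.0000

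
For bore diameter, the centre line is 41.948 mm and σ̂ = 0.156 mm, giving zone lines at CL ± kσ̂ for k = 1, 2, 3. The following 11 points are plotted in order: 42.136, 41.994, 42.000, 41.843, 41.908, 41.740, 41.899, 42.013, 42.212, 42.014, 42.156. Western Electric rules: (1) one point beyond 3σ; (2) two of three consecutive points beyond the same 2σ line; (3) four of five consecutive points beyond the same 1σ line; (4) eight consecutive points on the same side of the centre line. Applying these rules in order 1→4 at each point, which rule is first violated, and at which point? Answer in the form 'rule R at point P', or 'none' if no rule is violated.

none

Zone of each point (C = within 1σ̂, B = 1σ̂–2σ̂, A = 2σ̂–3σ̂, * = beyond 3σ̂; sign = side of CL): 1:+B, 2:+C, 3:+C, 4:-C, 5:-C, 6:-B, 7:-C, 8:+C, 9:+B, 10:+C, 11:+B
No rule fires across all 11 points.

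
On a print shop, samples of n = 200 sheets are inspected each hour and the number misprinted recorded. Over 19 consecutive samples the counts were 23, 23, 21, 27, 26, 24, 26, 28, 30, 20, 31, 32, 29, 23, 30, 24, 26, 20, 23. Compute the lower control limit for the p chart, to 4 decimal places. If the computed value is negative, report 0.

0.0570

p̄ = Σdᵢ / (k·n) = 486 / (19 × 200) = 0.12789
LCL = p̄ − 3·√(p̄(1−p̄)/n) = 0.12789 − 3 × 0.02362 = 0.05705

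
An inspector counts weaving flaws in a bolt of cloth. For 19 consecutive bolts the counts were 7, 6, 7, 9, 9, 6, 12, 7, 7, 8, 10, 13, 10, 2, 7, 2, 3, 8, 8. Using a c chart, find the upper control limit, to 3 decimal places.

15.594

c̄ = (7 + 6 + 7 + 9 + 9 + 6 + 12 + 7 + 7 + 8 + 10 + 13 + 10 + 2 + 7 + 2 + 3 + 8 + 8) / 19 = 141 / 19 = 7.4211
UCL = c̄ + 3√c̄ = 7.4211 + 3 × √7.4211 = 7.4211 + 3 × 2.7242 = 15.5935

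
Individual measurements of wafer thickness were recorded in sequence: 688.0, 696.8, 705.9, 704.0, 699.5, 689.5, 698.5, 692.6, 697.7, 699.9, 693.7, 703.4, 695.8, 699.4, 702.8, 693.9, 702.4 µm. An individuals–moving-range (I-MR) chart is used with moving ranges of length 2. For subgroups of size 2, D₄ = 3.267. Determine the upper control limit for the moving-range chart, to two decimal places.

21.32

Moving ranges: 8.8, 9.1, 1.9, 4.5, 10.0, 9.0, 5.9, 5.1, 2.2, 6.2, 9.7, 7.6, 3.6, 3.4, 8.9, 8.5; M̄R̄ = 104.4000 / 16 = 6.5250
UCL_MR = D₄·M̄R̄ = 3.267 × 6.5250 = 21.3172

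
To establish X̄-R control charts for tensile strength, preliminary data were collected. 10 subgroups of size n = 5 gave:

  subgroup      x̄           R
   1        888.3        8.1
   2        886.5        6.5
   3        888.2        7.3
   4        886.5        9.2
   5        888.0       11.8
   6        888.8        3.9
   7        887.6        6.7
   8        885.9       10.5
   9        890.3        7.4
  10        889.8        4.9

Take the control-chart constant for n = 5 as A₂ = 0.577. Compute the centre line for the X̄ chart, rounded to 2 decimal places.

X̄̄ = (888.3 + 886.5 + 888.2 + 886.5 + 888.0 + 888.8 + 887.6 + 885.9 + 890.3 + 889.8) / 10 = 8879.9000 / 10 = 887.9900
CL = X̄̄ = 887.9900

887.99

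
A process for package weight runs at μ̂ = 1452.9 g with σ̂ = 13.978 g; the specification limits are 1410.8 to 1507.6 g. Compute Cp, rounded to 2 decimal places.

1.15

Cp = (USL − LSL) / (6σ̂) = (1507.6 − 1410.8) / (6 × 13.978) = 96.8000 / 83.8680 = 1.1542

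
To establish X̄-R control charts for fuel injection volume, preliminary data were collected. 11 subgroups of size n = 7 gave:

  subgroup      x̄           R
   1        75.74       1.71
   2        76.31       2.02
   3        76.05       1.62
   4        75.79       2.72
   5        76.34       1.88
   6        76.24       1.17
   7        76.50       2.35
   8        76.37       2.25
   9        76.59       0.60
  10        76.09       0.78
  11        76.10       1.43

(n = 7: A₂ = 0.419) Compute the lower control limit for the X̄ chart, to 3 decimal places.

X̄̄ = (75.74 + 76.31 + 76.05 + 75.79 + 76.34 + 76.24 + 76.50 + 76.37 + 76.59 + 76.09 + 76.10) / 11 = 838.1200 / 11 = 76.1927
R̄ = (1.71 + 2.02 + 1.62 + 2.72 + 1.88 + 1.17 + 2.35 + 2.25 + 0.60 + 0.78 + 1.43) / 11 = 18.5300 / 11 = 1.6845
LCL = X̄̄ − A₂·R̄ = 76.1927 − 0.419 × 1.6845 = 75.4869

75.487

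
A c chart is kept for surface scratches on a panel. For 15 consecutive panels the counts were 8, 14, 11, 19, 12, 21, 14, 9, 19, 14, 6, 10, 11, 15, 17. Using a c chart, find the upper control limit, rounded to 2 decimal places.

24.29

c̄ = (8 + 14 + 11 + 19 + 12 + 21 + 14 + 9 + 19 + 14 + 6 + 10 + 11 + 15 + 17) / 15 = 200 / 15 = 13.3333
UCL = c̄ + 3√c̄ = 13.3333 + 3 × √13.3333 = 13.3333 + 3 × 3.6515 = 24.2878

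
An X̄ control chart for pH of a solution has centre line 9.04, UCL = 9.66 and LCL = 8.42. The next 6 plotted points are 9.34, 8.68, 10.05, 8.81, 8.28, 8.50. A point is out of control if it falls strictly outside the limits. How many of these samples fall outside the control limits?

Compare each point to [8.42, 9.66]: sample 3 = 10.05 > UCL; sample 5 = 8.28 < LCL.

2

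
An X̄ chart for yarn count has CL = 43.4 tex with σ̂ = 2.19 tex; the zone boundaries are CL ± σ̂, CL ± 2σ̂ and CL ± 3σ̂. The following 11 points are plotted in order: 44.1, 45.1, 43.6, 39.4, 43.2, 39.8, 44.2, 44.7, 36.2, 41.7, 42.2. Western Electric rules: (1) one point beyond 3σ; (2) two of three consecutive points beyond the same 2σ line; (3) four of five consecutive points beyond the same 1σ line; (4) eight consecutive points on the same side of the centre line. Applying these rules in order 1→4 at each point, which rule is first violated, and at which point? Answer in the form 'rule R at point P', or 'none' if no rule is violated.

Zone of each point (C = within 1σ̂, B = 1σ̂–2σ̂, A = 2σ̂–3σ̂, * = beyond 3σ̂; sign = side of CL): 1:+C, 2:+C, 3:+C, 4:-B, 5:-C, 6:-B, 7:+C, 8:+C, 9:-*, 10:-C, 11:-C
Rule 1 (one point beyond the 3σ limits) is satisfied at point 9.

rule 1 at point 9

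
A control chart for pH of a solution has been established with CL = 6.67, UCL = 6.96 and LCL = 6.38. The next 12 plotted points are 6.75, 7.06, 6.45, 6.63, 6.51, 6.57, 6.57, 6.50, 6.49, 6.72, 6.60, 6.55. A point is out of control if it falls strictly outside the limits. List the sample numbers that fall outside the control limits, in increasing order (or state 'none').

2

Compare each point to [6.38, 6.96]: sample 2 = 7.06 > UCL.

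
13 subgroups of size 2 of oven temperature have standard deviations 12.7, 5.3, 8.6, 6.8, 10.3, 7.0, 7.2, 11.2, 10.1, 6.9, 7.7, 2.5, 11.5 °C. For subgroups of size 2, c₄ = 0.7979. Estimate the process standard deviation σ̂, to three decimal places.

10.393

s̄ = (12.7 + 5.3 + 8.6 + 6.8 + 10.3 + 7.0 + 7.2 + 11.2 + 10.1 + 6.9 + 7.7 + 2.5 + 11.5) / 13 = 8.2923
σ̂ = s̄ / c₄ = 8.2923 / 0.7979 = 10.3927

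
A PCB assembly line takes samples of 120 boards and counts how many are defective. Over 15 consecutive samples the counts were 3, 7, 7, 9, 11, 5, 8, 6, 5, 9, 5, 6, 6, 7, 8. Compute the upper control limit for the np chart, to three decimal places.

14.398

p̄ = Σdᵢ / (k·n) = 102 / (15 × 120) = 0.05667
UCL = np̄ + 3·√(np̄(1−p̄)) = 6.8000 + 3 × √(6.8000×0.94333) = 6.8000 + 3 × 2.5327 = 14.3982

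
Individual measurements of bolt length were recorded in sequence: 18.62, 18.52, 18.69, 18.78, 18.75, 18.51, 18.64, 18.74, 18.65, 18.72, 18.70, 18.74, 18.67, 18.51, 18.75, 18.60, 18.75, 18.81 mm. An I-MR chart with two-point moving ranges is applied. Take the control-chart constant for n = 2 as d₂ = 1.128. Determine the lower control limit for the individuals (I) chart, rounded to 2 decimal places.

18.38

X̄ = (18.62 + 18.52 + 18.69 + 18.78 + 18.75 + 18.51 + 18.64 + 18.74 + 18.65 + 18.72 + 18.70 + 18.74 + 18.67 + 18.51 + 18.75 + 18.60 + 18.75 + 18.81) / 18 = 18.6750
Moving ranges: 0.10, 0.17, 0.09, 0.03, 0.24, 0.13, 0.10, 0.09, 0.07, 0.02, 0.04, 0.07, 0.16, 0.24, 0.15, 0.15, 0.06; M̄R̄ = 1.9100 / 17 = 0.1124
LCL = X̄ − 3·M̄R̄/d₂ = 18.6750 − 3 × 0.1124 / 1.128 = 18.3762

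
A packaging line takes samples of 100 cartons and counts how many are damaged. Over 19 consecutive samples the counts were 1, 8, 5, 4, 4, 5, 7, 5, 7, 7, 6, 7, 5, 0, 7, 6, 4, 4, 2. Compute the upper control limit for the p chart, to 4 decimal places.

p̄ = Σdᵢ / (k·n) = 94 / (19 × 100) = 0.04947
UCL = p̄ + 3·√(p̄(1−p̄)/n) = 0.04947 + 3 × √(0.04947×0.95053/100) = 0.04947 + 3 × 0.02169 = 0.11453

0.1145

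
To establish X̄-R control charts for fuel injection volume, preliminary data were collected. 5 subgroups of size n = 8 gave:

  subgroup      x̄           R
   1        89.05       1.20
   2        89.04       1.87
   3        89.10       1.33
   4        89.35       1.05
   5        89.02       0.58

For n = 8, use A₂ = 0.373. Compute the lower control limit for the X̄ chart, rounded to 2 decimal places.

88.66

X̄̄ = (89.05 + 89.04 + 89.10 + 89.35 + 89.02) / 5 = 445.5600 / 5 = 89.1120
R̄ = (1.20 + 1.87 + 1.33 + 1.05 + 0.58) / 5 = 6.0300 / 5 = 1.2060
LCL = X̄̄ − A₂·R̄ = 89.1120 − 0.373 × 1.2060 = 88.6622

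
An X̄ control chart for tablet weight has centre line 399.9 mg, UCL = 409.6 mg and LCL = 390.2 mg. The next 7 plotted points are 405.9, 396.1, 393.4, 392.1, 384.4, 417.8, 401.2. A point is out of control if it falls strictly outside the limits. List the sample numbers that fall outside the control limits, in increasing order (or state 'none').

5, 6

Compare each point to [390.2, 409.6]: sample 5 = 384.4 < LCL; sample 6 = 417.8 > UCL.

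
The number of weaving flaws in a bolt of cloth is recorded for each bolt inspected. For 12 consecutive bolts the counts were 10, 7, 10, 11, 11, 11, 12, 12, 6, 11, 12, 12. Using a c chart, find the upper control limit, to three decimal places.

20.099

c̄ = (10 + 7 + 10 + 11 + 11 + 11 + 12 + 12 + 6 + 11 + 12 + 12) / 12 = 125 / 12 = 10.4167
UCL = c̄ + 3√c̄ = 10.4167 + 3 × √10.4167 = 10.4167 + 3 × 3.2275 = 20.0991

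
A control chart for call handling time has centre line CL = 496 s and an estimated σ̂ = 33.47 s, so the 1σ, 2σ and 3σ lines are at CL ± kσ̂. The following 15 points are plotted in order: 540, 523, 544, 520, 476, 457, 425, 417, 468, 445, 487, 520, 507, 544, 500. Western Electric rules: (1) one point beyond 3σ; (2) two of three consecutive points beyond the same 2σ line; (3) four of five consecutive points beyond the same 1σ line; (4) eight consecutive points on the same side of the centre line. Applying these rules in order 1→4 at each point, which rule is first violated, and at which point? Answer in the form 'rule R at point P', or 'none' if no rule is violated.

Zone of each point (C = within 1σ̂, B = 1σ̂–2σ̂, A = 2σ̂–3σ̂, * = beyond 3σ̂; sign = side of CL): 1:+B, 2:+C, 3:+B, 4:+C, 5:-C, 6:-B, 7:-A, 8:-A, 9:-C, 10:-B, 11:-C, 12:+C, 13:+C, 14:+B, 15:+C
Rule 2 (two of three consecutive points beyond the same 2σ limit) is satisfied at point 8.

rule 2 at point 8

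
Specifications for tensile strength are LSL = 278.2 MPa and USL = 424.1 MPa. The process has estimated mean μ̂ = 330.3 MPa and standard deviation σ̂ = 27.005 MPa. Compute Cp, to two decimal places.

0.90

Cp = (USL − LSL) / (6σ̂) = (424.1 − 278.2) / (6 × 27.005) = 145.9000 / 162.0300 = 0.9005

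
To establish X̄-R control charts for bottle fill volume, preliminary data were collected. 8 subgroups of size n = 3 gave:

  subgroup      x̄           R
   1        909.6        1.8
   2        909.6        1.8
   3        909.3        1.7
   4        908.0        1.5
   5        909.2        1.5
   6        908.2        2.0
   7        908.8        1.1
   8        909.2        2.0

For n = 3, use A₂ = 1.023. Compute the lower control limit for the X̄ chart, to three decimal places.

X̄̄ = (909.6 + 909.6 + 909.3 + 908.0 + 909.2 + 908.2 + 908.8 + 909.2) / 8 = 7271.9000 / 8 = 908.9875
R̄ = (1.8 + 1.8 + 1.7 + 1.5 + 1.5 + 2.0 + 1.1 + 2.0) / 8 = 13.4000 / 8 = 1.6750
LCL = X̄̄ − A₂·R̄ = 908.9875 − 1.023 × 1.6750 = 907.2740

907.274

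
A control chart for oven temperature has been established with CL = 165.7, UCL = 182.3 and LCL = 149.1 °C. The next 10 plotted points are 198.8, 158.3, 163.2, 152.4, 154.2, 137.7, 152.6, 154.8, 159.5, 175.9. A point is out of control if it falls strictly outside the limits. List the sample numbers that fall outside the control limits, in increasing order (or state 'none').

Compare each point to [149.1, 182.3]: sample 1 = 198.8 > UCL; sample 6 = 137.7 < LCL.

1, 6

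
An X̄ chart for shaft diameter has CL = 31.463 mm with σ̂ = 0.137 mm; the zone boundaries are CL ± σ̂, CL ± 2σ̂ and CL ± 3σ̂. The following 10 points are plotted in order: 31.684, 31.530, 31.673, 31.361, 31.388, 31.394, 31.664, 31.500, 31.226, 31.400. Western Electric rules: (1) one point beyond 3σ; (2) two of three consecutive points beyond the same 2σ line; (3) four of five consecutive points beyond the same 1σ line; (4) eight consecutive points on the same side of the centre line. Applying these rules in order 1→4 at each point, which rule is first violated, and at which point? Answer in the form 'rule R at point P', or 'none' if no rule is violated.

none

Zone of each point (C = within 1σ̂, B = 1σ̂–2σ̂, A = 2σ̂–3σ̂, * = beyond 3σ̂; sign = side of CL): 1:+B, 2:+C, 3:+B, 4:-C, 5:-C, 6:-C, 7:+B, 8:+C, 9:-B, 10:-C
No rule fires across all 10 points.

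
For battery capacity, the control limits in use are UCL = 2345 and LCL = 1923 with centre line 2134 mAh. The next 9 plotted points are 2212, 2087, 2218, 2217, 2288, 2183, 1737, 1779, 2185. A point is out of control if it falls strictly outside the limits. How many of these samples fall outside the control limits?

2

Compare each point to [1923, 2345]: sample 7 = 1737 < LCL; sample 8 = 1779 < LCL.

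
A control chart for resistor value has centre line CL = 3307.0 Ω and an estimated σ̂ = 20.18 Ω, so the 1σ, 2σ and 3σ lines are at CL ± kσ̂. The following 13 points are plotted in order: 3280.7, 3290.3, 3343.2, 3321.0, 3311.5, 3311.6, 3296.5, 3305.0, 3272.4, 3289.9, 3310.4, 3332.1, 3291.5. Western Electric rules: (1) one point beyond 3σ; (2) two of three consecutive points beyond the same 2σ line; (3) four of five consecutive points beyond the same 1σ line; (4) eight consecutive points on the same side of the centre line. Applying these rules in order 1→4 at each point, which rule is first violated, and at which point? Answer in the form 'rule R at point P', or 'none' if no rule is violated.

Zone of each point (C = within 1σ̂, B = 1σ̂–2σ̂, A = 2σ̂–3σ̂, * = beyond 3σ̂; sign = side of CL): 1:-B, 2:-C, 3:+B, 4:+C, 5:+C, 6:+C, 7:-C, 8:-C, 9:-B, 10:-C, 11:+C, 12:+B, 13:-C
No rule fires across all 13 points.

none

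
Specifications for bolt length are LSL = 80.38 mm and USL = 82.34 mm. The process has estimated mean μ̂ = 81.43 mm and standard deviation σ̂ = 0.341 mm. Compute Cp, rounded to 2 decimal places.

0.96

Cp = (USL − LSL) / (6σ̂) = (82.34 − 80.38) / (6 × 0.341) = 1.9600 / 2.0460 = 0.9580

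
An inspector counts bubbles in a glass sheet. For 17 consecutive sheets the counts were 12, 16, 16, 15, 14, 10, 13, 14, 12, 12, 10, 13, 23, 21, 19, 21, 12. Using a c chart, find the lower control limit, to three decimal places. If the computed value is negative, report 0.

c̄ = (12 + 16 + 16 + 15 + 14 + 10 + 13 + 14 + 12 + 12 + 10 + 13 + 23 + 21 + 19 + 21 + 12) / 17 = 253 / 17 = 14.8824
LCL = c̄ − 3√c̄ = 14.8824 − 3 × 3.8578 = 3.3091

3.309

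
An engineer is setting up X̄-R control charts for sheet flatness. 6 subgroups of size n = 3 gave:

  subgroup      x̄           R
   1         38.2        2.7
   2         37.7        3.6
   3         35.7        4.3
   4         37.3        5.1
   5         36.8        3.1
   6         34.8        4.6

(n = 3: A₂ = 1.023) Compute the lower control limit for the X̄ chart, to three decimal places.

X̄̄ = (38.2 + 37.7 + 35.7 + 37.3 + 36.8 + 34.8) / 6 = 220.5000 / 6 = 36.7500
R̄ = (2.7 + 3.6 + 4.3 + 5.1 + 3.1 + 4.6) / 6 = 23.4000 / 6 = 3.9000
LCL = X̄̄ − A₂·R̄ = 36.7500 − 1.023 × 3.9000 = 32.7603

32.760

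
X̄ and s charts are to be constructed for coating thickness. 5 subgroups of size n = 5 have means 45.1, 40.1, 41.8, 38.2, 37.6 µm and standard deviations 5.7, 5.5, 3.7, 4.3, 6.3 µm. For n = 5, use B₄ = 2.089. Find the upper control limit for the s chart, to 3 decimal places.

s̄ = (5.7 + 5.5 + 3.7 + 4.3 + 6.3) / 5 = 5.1000
UCL_s = B₄·s̄ = 2.089 × 5.1000 = 10.6539

10.654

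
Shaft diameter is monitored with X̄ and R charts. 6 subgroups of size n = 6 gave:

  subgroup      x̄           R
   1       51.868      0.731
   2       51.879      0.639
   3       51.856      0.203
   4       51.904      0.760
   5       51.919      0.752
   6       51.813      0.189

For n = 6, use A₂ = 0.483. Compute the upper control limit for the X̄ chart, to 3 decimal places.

X̄̄ = (51.868 + 51.879 + 51.856 + 51.904 + 51.919 + 51.813) / 6 = 311.2390 / 6 = 51.8732
R̄ = (0.731 + 0.639 + 0.203 + 0.760 + 0.752 + 0.189) / 6 = 3.2740 / 6 = 0.5457
UCL = X̄̄ + A₂·R̄ = 51.8732 + 0.483 × 0.5457 = 52.1367

52.137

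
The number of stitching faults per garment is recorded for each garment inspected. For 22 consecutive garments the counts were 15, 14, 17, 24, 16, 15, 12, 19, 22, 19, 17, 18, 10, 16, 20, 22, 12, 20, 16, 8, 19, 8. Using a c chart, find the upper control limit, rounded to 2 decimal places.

28.44

c̄ = (15 + 14 + 17 + 24 + 16 + 15 + 12 + 19 + 22 + 19 + 17 + 18 + 10 + 16 + 20 + 22 + 12 + 20 + 16 + 8 + 19 + 8) / 22 = 359 / 22 = 16.3182
UCL = c̄ + 3√c̄ = 16.3182 + 3 × √16.3182 = 16.3182 + 3 × 4.0396 = 28.4369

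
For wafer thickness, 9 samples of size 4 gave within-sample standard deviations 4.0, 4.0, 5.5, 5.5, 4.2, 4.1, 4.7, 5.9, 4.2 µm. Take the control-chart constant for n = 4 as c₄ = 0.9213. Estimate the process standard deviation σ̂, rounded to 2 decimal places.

s̄ = (4.0 + 4.0 + 5.5 + 5.5 + 4.2 + 4.1 + 4.7 + 5.9 + 4.2) / 9 = 4.6778
σ̂ = s̄ / c₄ = 4.6778 / 0.9213 = 5.0774

5.08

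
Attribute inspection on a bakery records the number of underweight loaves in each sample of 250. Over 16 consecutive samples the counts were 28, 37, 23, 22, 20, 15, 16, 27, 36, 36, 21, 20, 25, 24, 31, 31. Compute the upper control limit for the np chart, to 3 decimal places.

40.168

p̄ = Σdᵢ / (k·n) = 412 / (16 × 250) = 0.10300
UCL = np̄ + 3·√(np̄(1−p̄)) = 25.7500 + 3 × √(25.7500×0.89700) = 25.7500 + 3 × 4.8060 = 40.1680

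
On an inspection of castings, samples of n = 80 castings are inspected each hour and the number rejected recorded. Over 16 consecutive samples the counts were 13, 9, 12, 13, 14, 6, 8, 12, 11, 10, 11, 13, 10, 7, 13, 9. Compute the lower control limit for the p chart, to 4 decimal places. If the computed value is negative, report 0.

0.0195

p̄ = Σdᵢ / (k·n) = 171 / (16 × 80) = 0.13359
LCL = p̄ − 3·√(p̄(1−p̄)/n) = 0.13359 − 3 × 0.03804 = 0.01948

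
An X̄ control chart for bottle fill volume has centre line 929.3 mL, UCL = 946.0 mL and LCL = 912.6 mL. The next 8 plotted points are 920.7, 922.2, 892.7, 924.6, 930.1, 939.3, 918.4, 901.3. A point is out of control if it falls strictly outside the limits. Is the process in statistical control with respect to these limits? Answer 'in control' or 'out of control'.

out of control

Compare each point to [912.6, 946.0]: sample 3 = 892.7 < LCL; sample 8 = 901.3 < LCL.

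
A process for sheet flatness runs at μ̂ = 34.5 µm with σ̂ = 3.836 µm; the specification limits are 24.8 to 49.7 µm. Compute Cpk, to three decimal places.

Cpu = (USL − μ̂) / (3σ̂) = (49.7 − 34.5) / (3 × 3.836) = 1.3208; Cpl = (μ̂ − LSL) / (3σ̂) = (34.5 − 24.8) / (3 × 3.836) = 0.8429; Cpk = min(Cpu, Cpl) = 0.8429

0.843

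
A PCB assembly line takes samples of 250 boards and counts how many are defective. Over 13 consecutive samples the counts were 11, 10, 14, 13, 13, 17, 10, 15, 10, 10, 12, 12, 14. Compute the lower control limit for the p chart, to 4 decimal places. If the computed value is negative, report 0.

p̄ = Σdᵢ / (k·n) = 161 / (13 × 250) = 0.04954
LCL = p̄ − 3·√(p̄(1−p̄)/n) = 0.04954 − 3 × 0.01372 = 0.00837

0.0084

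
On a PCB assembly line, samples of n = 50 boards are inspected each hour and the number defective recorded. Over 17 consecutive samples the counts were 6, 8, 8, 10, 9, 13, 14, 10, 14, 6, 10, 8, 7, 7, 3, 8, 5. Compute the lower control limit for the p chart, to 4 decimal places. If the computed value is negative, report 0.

0.0117

p̄ = Σdᵢ / (k·n) = 146 / (17 × 50) = 0.17176
LCL = p̄ − 3·√(p̄(1−p̄)/n) = 0.17176 − 3 × 0.05334 = 0.01174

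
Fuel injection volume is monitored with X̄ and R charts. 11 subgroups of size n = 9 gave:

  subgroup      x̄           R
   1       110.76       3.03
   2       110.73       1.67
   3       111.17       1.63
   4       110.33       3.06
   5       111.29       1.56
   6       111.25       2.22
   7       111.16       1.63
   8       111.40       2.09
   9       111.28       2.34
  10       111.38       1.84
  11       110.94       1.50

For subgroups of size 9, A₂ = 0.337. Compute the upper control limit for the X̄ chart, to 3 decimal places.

X̄̄ = (110.76 + 110.73 + 111.17 + 110.33 + 111.29 + 111.25 + 111.16 + 111.40 + 111.28 + 111.38 + 110.94) / 11 = 1221.6900 / 11 = 111.0627
R̄ = (3.03 + 1.67 + 1.63 + 3.06 + 1.56 + 2.22 + 1.63 + 2.09 + 2.34 + 1.84 + 1.50) / 11 = 22.5700 / 11 = 2.0518
UCL = X̄̄ + A₂·R̄ = 111.0627 + 0.337 × 2.0518 = 111.7542

111.754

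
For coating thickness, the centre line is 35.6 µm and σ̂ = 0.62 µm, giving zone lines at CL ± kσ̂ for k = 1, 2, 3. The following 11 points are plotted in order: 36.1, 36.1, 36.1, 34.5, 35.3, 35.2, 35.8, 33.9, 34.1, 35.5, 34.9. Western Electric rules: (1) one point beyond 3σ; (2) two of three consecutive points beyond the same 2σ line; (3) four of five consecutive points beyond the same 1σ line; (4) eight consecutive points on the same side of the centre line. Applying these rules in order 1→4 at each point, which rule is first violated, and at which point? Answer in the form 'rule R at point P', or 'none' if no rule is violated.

Zone of each point (C = within 1σ̂, B = 1σ̂–2σ̂, A = 2σ̂–3σ̂, * = beyond 3σ̂; sign = side of CL): 1:+C, 2:+C, 3:+C, 4:-B, 5:-C, 6:-C, 7:+C, 8:-A, 9:-A, 10:-C, 11:-B
Rule 2 (two of three consecutive points beyond the same 2σ limit) is satisfied at point 9.

rule 2 at point 9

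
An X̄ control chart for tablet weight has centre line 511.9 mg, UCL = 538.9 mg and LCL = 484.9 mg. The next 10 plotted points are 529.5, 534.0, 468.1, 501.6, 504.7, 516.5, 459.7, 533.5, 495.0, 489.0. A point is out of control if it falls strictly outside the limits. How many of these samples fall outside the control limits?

2

Compare each point to [484.9, 538.9]: sample 3 = 468.1 < LCL; sample 7 = 459.7 < LCL.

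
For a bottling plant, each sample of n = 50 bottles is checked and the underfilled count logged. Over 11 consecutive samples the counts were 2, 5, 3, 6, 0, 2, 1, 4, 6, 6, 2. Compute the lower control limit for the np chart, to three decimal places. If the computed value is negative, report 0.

p̄ = Σdᵢ / (k·n) = 37 / (11 × 50) = 0.06727
LCL = np̄ − 3·√(np̄(1−p̄)) = 3.3636 − 3 × 1.7713 = -1.9501 → 0 (negative, so LCL = 0)

0.000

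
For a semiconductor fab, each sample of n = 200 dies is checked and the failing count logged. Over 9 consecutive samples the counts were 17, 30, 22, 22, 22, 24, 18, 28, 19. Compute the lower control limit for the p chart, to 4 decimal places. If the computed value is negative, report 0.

p̄ = Σdᵢ / (k·n) = 202 / (9 × 200) = 0.11222
LCL = p̄ − 3·√(p̄(1−p̄)/n) = 0.11222 − 3 × 0.02232 = 0.04526

0.0453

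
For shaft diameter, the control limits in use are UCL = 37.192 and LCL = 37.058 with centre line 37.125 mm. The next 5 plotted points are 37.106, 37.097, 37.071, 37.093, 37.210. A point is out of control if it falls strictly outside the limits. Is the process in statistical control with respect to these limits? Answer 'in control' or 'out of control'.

out of control

Compare each point to [37.058, 37.192]: sample 5 = 37.210 > UCL.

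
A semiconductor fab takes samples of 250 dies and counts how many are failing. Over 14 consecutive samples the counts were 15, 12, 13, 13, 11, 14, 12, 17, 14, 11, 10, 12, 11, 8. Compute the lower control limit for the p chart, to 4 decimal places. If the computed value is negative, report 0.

p̄ = Σdᵢ / (k·n) = 173 / (14 × 250) = 0.04943
LCL = p̄ − 3·√(p̄(1−p̄)/n) = 0.04943 − 3 × 0.01371 = 0.00830

0.0083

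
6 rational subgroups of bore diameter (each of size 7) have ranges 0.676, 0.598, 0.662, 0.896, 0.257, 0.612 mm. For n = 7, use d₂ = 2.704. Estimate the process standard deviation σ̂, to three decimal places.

0.228

R̄ = (0.676 + 0.598 + 0.662 + 0.896 + 0.257 + 0.612) / 6 = 0.6168
σ̂ = R̄ / d₂ = 0.6168 / 2.704 = 0.2281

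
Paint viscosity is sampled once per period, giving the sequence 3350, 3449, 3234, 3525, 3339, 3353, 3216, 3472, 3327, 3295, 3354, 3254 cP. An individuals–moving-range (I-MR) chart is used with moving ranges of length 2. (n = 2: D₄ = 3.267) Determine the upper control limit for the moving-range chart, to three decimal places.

Moving ranges: 99, 215, 291, 186, 14, 137, 256, 145, 32, 59, 100; M̄R̄ = 1534.0000 / 11 = 139.4545
UCL_MR = D₄·M̄R̄ = 3.267 × 139.4545 = 455.5980

455.598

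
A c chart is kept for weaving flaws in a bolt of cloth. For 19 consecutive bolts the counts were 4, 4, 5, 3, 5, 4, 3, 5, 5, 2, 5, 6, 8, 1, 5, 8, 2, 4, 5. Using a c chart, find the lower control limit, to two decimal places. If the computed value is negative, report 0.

c̄ = (4 + 4 + 5 + 3 + 5 + 4 + 3 + 5 + 5 + 2 + 5 + 6 + 8 + 1 + 5 + 8 + 2 + 4 + 5) / 19 = 84 / 19 = 4.4211
LCL = c̄ − 3√c̄ = 4.4211 − 3 × 2.1026 = -1.8868 → 0 (cannot be negative)

0.00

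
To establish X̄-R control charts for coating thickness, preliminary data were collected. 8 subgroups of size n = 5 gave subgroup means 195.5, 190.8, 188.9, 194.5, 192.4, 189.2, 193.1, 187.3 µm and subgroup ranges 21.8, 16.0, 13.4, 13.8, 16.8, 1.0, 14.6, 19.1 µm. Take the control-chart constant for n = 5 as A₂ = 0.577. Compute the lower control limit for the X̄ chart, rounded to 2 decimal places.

183.06

X̄̄ = (195.5 + 190.8 + 188.9 + 194.5 + 192.4 + 189.2 + 193.1 + 187.3) / 8 = 1531.7000 / 8 = 191.4625
R̄ = (21.8 + 16.0 + 13.4 + 13.8 + 16.8 + 1.0 + 14.6 + 19.1) / 8 = 116.5000 / 8 = 14.5625
LCL = X̄̄ − A₂·R̄ = 191.4625 − 0.577 × 14.5625 = 183.0599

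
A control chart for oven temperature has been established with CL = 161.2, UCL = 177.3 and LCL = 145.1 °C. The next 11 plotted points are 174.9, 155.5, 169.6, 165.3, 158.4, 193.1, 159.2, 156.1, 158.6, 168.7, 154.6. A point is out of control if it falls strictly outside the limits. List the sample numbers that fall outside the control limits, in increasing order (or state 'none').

6

Compare each point to [145.1, 177.3]: sample 6 = 193.1 > UCL.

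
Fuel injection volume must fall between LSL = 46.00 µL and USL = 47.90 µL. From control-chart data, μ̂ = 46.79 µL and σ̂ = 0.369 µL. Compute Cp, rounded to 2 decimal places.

0.86

Cp = (USL − LSL) / (6σ̂) = (47.90 − 46.00) / (6 × 0.369) = 1.9000 / 2.2140 = 0.8582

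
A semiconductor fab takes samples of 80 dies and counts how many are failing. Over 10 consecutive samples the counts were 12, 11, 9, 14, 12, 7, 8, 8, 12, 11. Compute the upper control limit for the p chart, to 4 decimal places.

p̄ = Σdᵢ / (k·n) = 104 / (10 × 80) = 0.13000
UCL = p̄ + 3·√(p̄(1−p̄)/n) = 0.13000 + 3 × √(0.13000×0.87000/80) = 0.13000 + 3 × 0.03760 = 0.24280

0.2428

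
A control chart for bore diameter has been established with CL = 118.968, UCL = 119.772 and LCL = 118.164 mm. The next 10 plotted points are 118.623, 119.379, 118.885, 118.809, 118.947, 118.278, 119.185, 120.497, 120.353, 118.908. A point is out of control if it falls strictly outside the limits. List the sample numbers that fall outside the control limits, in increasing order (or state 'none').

Compare each point to [118.164, 119.772]: sample 8 = 120.497 > UCL; sample 9 = 120.353 > UCL.

8, 9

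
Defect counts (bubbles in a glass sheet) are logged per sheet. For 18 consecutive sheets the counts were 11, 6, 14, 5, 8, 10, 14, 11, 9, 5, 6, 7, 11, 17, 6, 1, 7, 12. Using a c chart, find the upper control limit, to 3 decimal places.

c̄ = (11 + 6 + 14 + 5 + 8 + 10 + 14 + 11 + 9 + 5 + 6 + 7 + 11 + 17 + 6 + 1 + 7 + 12) / 18 = 160 / 18 = 8.8889
UCL = c̄ + 3√c̄ = 8.8889 + 3 × √8.8889 = 8.8889 + 3 × 2.9814 = 17.8332

17.833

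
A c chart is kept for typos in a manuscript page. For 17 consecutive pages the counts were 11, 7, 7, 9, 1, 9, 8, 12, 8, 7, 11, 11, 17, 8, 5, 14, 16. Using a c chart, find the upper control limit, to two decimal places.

c̄ = (11 + 7 + 7 + 9 + 1 + 9 + 8 + 12 + 8 + 7 + 11 + 11 + 17 + 8 + 5 + 14 + 16) / 17 = 161 / 17 = 9.4706
UCL = c̄ + 3√c̄ = 9.4706 + 3 × √9.4706 = 9.4706 + 3 × 3.0774 = 18.7029

18.70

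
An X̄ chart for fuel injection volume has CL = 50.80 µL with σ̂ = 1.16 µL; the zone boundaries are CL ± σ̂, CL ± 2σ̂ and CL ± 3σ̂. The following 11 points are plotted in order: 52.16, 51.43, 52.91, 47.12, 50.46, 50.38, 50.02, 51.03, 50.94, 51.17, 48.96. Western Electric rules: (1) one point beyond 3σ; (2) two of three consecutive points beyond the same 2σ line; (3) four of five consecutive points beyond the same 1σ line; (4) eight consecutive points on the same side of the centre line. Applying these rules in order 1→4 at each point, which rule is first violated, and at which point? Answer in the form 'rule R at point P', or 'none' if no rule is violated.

Zone of each point (C = within 1σ̂, B = 1σ̂–2σ̂, A = 2σ̂–3σ̂, * = beyond 3σ̂; sign = side of CL): 1:+B, 2:+C, 3:+B, 4:-*, 5:-C, 6:-C, 7:-C, 8:+C, 9:+C, 10:+C, 11:-B
Rule 1 (one point beyond the 3σ limits) is satisfied at point 4.

rule 1 at point 4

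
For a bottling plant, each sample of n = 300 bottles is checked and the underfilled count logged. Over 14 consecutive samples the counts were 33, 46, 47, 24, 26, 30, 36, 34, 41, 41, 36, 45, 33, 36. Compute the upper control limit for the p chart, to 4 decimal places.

p̄ = Σdᵢ / (k·n) = 508 / (14 × 300) = 0.12095
UCL = p̄ + 3·√(p̄(1−p̄)/n) = 0.12095 + 3 × √(0.12095×0.87905/300) = 0.12095 + 3 × 0.01883 = 0.17743

0.1774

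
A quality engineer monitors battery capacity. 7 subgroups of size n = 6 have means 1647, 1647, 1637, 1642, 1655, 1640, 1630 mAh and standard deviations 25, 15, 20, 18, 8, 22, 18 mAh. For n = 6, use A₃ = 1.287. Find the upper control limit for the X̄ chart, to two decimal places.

1665.74

X̄̄ = (1647 + 1647 + 1637 + 1642 + 1655 + 1640 + 1630) / 7 = 1642.5714
s̄ = (25 + 15 + 20 + 18 + 8 + 22 + 18) / 7 = 18.0000
UCL = X̄̄ + A₃·s̄ = 1642.5714 + 1.287 × 18.0000 = 1665.7374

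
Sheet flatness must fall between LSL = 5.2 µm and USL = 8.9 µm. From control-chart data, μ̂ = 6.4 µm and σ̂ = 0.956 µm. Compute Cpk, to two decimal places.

Cpu = (USL − μ̂) / (3σ̂) = (8.9 − 6.4) / (3 × 0.956) = 0.8717; Cpl = (μ̂ − LSL) / (3σ̂) = (6.4 − 5.2) / (3 × 0.956) = 0.4184; Cpk = min(Cpu, Cpl) = 0.4184

0.42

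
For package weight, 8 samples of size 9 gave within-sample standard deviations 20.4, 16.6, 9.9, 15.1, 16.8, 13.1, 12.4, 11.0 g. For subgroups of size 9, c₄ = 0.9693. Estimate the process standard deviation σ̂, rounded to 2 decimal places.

s̄ = (20.4 + 16.6 + 9.9 + 15.1 + 16.8 + 13.1 + 12.4 + 11.0) / 8 = 14.4125
σ̂ = s̄ / c₄ = 14.4125 / 0.9693 = 14.8690

14.87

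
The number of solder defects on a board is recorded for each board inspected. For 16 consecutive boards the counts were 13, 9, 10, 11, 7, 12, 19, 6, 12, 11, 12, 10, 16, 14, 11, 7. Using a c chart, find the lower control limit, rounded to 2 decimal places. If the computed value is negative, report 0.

c̄ = (13 + 9 + 10 + 11 + 7 + 12 + 19 + 6 + 12 + 11 + 12 + 10 + 16 + 14 + 11 + 7) / 16 = 180 / 16 = 11.2500
LCL = c̄ − 3√c̄ = 11.2500 − 3 × 3.3541 = 1.1877

1.19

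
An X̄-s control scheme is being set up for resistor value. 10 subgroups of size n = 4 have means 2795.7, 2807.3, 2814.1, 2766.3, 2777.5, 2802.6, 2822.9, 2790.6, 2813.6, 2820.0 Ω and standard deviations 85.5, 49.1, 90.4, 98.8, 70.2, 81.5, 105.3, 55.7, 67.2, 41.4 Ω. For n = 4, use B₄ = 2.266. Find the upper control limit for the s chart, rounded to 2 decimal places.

168.84

s̄ = (85.5 + 49.1 + 90.4 + 98.8 + 70.2 + 81.5 + 105.3 + 55.7 + 67.2 + 41.4) / 10 = 74.5100
UCL_s = B₄·s̄ = 2.266 × 74.5100 = 168.8397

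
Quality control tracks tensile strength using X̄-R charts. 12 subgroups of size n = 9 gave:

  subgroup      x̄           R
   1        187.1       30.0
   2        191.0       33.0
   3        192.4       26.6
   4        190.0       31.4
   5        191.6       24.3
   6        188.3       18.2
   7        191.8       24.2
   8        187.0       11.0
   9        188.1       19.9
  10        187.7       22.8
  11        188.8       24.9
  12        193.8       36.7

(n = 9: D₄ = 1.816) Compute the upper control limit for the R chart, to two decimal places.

45.85

R̄ = (30.0 + 33.0 + 26.6 + 31.4 + 24.3 + 18.2 + 24.2 + 11.0 + 19.9 + 22.8 + 24.9 + 36.7) / 12 = 303.0000 / 12 = 25.2500
UCL_R = D₄·R̄ = 1.816 × 25.2500 = 45.8540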